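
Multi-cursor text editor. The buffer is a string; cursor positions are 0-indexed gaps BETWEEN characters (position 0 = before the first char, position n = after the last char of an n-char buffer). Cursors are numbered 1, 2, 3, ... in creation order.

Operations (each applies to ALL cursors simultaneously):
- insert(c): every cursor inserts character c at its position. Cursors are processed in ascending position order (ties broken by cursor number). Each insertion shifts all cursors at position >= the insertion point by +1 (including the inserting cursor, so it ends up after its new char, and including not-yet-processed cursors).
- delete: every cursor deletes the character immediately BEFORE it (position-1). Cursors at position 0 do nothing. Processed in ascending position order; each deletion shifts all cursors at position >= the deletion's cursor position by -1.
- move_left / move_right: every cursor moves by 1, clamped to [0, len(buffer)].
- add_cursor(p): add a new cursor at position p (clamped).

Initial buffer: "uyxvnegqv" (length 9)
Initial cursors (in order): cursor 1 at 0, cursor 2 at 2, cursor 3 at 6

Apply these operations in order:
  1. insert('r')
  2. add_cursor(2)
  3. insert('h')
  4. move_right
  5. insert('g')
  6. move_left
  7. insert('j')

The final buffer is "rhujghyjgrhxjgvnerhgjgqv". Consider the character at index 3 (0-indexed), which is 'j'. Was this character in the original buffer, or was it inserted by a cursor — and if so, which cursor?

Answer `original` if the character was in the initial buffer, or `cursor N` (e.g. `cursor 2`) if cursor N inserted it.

Answer: cursor 1

Derivation:
After op 1 (insert('r')): buffer="ruyrxvnergqv" (len 12), cursors c1@1 c2@4 c3@9, authorship 1..2....3...
After op 2 (add_cursor(2)): buffer="ruyrxvnergqv" (len 12), cursors c1@1 c4@2 c2@4 c3@9, authorship 1..2....3...
After op 3 (insert('h')): buffer="rhuhyrhxvnerhgqv" (len 16), cursors c1@2 c4@4 c2@7 c3@13, authorship 11.4.22....33...
After op 4 (move_right): buffer="rhuhyrhxvnerhgqv" (len 16), cursors c1@3 c4@5 c2@8 c3@14, authorship 11.4.22....33...
After op 5 (insert('g')): buffer="rhughygrhxgvnerhggqv" (len 20), cursors c1@4 c4@7 c2@11 c3@18, authorship 11.14.422.2...33.3..
After op 6 (move_left): buffer="rhughygrhxgvnerhggqv" (len 20), cursors c1@3 c4@6 c2@10 c3@17, authorship 11.14.422.2...33.3..
After op 7 (insert('j')): buffer="rhujghyjgrhxjgvnerhgjgqv" (len 24), cursors c1@4 c4@8 c2@13 c3@21, authorship 11.114.4422.22...33.33..
Authorship (.=original, N=cursor N): 1 1 . 1 1 4 . 4 4 2 2 . 2 2 . . . 3 3 . 3 3 . .
Index 3: author = 1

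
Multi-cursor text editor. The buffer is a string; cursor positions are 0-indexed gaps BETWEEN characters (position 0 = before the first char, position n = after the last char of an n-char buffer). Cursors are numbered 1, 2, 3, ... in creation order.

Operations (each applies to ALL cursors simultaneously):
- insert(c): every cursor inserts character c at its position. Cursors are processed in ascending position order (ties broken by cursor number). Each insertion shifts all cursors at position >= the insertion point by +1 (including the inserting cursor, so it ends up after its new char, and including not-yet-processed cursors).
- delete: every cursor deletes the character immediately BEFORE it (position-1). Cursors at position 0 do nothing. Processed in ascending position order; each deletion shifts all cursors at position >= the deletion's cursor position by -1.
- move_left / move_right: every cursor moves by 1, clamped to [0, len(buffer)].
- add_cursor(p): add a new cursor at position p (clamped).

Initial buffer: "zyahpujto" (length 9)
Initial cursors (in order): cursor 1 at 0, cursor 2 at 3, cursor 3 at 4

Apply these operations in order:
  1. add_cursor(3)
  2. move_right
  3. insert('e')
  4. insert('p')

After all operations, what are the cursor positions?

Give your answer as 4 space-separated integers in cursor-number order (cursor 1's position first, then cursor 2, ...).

After op 1 (add_cursor(3)): buffer="zyahpujto" (len 9), cursors c1@0 c2@3 c4@3 c3@4, authorship .........
After op 2 (move_right): buffer="zyahpujto" (len 9), cursors c1@1 c2@4 c4@4 c3@5, authorship .........
After op 3 (insert('e')): buffer="zeyaheepeujto" (len 13), cursors c1@2 c2@7 c4@7 c3@9, authorship .1...24.3....
After op 4 (insert('p')): buffer="zepyaheepppepujto" (len 17), cursors c1@3 c2@10 c4@10 c3@13, authorship .11...2424.33....

Answer: 3 10 13 10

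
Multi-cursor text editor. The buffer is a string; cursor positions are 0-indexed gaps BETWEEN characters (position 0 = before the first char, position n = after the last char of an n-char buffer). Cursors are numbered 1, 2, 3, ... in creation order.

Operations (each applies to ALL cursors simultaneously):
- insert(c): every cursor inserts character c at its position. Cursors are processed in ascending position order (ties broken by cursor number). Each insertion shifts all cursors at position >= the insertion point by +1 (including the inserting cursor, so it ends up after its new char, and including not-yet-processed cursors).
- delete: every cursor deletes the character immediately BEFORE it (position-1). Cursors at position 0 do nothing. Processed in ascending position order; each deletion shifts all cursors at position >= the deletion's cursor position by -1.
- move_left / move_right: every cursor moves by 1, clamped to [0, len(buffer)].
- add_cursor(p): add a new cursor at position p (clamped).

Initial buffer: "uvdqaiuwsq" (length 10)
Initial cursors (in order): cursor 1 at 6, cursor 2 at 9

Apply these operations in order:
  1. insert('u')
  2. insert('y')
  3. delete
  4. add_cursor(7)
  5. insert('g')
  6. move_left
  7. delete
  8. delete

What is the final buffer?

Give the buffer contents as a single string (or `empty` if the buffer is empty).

After op 1 (insert('u')): buffer="uvdqaiuuwsuq" (len 12), cursors c1@7 c2@11, authorship ......1...2.
After op 2 (insert('y')): buffer="uvdqaiuyuwsuyq" (len 14), cursors c1@8 c2@13, authorship ......11...22.
After op 3 (delete): buffer="uvdqaiuuwsuq" (len 12), cursors c1@7 c2@11, authorship ......1...2.
After op 4 (add_cursor(7)): buffer="uvdqaiuuwsuq" (len 12), cursors c1@7 c3@7 c2@11, authorship ......1...2.
After op 5 (insert('g')): buffer="uvdqaiugguwsugq" (len 15), cursors c1@9 c3@9 c2@14, authorship ......113...22.
After op 6 (move_left): buffer="uvdqaiugguwsugq" (len 15), cursors c1@8 c3@8 c2@13, authorship ......113...22.
After op 7 (delete): buffer="uvdqaiguwsgq" (len 12), cursors c1@6 c3@6 c2@10, authorship ......3...2.
After op 8 (delete): buffer="uvdqguwgq" (len 9), cursors c1@4 c3@4 c2@7, authorship ....3..2.

Answer: uvdqguwgq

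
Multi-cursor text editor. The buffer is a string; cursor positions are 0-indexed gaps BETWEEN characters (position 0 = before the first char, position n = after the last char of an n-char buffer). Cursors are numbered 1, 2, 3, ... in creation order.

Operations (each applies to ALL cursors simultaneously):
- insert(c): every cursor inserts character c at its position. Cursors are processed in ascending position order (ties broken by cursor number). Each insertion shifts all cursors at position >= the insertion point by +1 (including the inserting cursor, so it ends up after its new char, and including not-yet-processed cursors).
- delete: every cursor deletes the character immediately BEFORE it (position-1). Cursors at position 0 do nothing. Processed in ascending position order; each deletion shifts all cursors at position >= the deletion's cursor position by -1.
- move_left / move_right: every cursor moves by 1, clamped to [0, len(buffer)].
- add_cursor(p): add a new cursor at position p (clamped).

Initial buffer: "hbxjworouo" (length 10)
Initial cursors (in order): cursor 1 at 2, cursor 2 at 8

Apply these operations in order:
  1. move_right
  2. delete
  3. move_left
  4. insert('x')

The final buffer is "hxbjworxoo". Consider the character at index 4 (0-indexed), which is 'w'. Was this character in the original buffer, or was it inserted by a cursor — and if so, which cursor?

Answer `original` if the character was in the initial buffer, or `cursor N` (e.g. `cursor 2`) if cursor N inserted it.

After op 1 (move_right): buffer="hbxjworouo" (len 10), cursors c1@3 c2@9, authorship ..........
After op 2 (delete): buffer="hbjworoo" (len 8), cursors c1@2 c2@7, authorship ........
After op 3 (move_left): buffer="hbjworoo" (len 8), cursors c1@1 c2@6, authorship ........
After op 4 (insert('x')): buffer="hxbjworxoo" (len 10), cursors c1@2 c2@8, authorship .1.....2..
Authorship (.=original, N=cursor N): . 1 . . . . . 2 . .
Index 4: author = original

Answer: original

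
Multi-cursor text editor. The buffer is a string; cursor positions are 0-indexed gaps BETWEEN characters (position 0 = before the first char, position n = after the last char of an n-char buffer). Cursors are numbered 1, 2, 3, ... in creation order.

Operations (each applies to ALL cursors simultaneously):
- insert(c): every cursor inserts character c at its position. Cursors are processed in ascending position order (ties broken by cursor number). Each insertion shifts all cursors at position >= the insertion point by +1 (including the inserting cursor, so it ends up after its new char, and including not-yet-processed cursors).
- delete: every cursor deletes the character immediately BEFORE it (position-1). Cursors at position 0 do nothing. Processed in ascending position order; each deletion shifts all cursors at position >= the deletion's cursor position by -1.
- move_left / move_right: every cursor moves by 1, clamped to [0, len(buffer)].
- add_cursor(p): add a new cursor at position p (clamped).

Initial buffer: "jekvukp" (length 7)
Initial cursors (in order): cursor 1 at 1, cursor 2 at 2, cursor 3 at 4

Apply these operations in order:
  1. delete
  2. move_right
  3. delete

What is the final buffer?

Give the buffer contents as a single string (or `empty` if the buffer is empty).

After op 1 (delete): buffer="kukp" (len 4), cursors c1@0 c2@0 c3@1, authorship ....
After op 2 (move_right): buffer="kukp" (len 4), cursors c1@1 c2@1 c3@2, authorship ....
After op 3 (delete): buffer="kp" (len 2), cursors c1@0 c2@0 c3@0, authorship ..

Answer: kp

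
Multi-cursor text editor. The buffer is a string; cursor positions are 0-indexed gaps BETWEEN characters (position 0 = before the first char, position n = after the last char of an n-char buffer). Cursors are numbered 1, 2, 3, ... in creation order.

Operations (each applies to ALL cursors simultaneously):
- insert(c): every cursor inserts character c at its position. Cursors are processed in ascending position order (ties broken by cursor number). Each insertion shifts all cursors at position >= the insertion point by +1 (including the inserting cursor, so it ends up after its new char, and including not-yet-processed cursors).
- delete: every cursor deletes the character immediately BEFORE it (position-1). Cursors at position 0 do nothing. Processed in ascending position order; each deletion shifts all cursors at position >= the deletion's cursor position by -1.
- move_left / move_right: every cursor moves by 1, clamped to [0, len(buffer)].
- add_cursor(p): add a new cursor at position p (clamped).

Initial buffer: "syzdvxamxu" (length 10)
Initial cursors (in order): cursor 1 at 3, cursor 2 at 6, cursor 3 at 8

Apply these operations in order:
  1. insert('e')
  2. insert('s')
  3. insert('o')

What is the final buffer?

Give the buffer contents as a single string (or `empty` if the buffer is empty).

After op 1 (insert('e')): buffer="syzedvxeamexu" (len 13), cursors c1@4 c2@8 c3@11, authorship ...1...2..3..
After op 2 (insert('s')): buffer="syzesdvxesamesxu" (len 16), cursors c1@5 c2@10 c3@14, authorship ...11...22..33..
After op 3 (insert('o')): buffer="syzesodvxesoamesoxu" (len 19), cursors c1@6 c2@12 c3@17, authorship ...111...222..333..

Answer: syzesodvxesoamesoxu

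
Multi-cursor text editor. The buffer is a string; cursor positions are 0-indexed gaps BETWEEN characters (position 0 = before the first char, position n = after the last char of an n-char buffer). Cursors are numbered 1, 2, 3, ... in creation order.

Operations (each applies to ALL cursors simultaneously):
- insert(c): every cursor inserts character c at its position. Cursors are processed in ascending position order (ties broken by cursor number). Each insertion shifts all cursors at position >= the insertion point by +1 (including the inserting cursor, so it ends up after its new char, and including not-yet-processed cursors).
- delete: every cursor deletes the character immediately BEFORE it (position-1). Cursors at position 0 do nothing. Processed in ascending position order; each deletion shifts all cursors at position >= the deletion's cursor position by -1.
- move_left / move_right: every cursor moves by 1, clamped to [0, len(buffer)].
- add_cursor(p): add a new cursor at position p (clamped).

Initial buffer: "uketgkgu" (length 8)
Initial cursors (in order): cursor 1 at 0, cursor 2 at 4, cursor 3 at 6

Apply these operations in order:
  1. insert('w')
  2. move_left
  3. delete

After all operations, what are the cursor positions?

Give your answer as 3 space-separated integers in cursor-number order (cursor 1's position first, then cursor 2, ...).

Answer: 0 4 6

Derivation:
After op 1 (insert('w')): buffer="wuketwgkwgu" (len 11), cursors c1@1 c2@6 c3@9, authorship 1....2..3..
After op 2 (move_left): buffer="wuketwgkwgu" (len 11), cursors c1@0 c2@5 c3@8, authorship 1....2..3..
After op 3 (delete): buffer="wukewgwgu" (len 9), cursors c1@0 c2@4 c3@6, authorship 1...2.3..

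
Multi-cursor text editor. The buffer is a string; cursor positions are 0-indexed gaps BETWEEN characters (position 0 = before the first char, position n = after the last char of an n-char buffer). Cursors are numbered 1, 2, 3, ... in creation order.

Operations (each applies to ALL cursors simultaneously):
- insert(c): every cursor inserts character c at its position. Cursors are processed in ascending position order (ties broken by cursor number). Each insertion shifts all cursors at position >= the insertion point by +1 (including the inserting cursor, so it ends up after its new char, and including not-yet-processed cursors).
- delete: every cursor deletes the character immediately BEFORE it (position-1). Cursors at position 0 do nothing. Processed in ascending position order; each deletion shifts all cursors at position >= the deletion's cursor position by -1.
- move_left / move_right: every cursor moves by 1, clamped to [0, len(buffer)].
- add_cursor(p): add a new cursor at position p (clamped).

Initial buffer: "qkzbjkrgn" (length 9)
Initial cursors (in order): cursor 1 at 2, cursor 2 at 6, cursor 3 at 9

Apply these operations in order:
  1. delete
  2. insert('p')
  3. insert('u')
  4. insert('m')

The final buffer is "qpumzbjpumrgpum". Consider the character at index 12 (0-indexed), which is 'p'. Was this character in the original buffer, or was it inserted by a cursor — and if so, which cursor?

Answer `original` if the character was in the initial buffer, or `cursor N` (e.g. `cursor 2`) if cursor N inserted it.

After op 1 (delete): buffer="qzbjrg" (len 6), cursors c1@1 c2@4 c3@6, authorship ......
After op 2 (insert('p')): buffer="qpzbjprgp" (len 9), cursors c1@2 c2@6 c3@9, authorship .1...2..3
After op 3 (insert('u')): buffer="qpuzbjpurgpu" (len 12), cursors c1@3 c2@8 c3@12, authorship .11...22..33
After op 4 (insert('m')): buffer="qpumzbjpumrgpum" (len 15), cursors c1@4 c2@10 c3@15, authorship .111...222..333
Authorship (.=original, N=cursor N): . 1 1 1 . . . 2 2 2 . . 3 3 3
Index 12: author = 3

Answer: cursor 3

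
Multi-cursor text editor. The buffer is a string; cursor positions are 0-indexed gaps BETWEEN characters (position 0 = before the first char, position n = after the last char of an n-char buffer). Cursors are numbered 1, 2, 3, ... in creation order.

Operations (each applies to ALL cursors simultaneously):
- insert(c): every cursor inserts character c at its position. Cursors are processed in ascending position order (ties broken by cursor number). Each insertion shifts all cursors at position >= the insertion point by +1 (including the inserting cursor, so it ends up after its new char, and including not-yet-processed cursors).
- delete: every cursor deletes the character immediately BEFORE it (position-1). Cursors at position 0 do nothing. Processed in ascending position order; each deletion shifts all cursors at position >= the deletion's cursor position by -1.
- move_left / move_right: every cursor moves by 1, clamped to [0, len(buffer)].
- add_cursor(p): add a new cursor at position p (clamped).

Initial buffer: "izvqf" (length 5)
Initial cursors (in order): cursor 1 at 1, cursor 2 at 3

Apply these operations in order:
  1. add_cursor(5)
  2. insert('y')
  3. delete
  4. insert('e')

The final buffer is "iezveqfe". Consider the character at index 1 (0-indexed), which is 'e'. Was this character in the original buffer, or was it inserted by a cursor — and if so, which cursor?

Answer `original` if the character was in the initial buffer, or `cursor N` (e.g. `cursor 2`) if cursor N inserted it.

After op 1 (add_cursor(5)): buffer="izvqf" (len 5), cursors c1@1 c2@3 c3@5, authorship .....
After op 2 (insert('y')): buffer="iyzvyqfy" (len 8), cursors c1@2 c2@5 c3@8, authorship .1..2..3
After op 3 (delete): buffer="izvqf" (len 5), cursors c1@1 c2@3 c3@5, authorship .....
After op 4 (insert('e')): buffer="iezveqfe" (len 8), cursors c1@2 c2@5 c3@8, authorship .1..2..3
Authorship (.=original, N=cursor N): . 1 . . 2 . . 3
Index 1: author = 1

Answer: cursor 1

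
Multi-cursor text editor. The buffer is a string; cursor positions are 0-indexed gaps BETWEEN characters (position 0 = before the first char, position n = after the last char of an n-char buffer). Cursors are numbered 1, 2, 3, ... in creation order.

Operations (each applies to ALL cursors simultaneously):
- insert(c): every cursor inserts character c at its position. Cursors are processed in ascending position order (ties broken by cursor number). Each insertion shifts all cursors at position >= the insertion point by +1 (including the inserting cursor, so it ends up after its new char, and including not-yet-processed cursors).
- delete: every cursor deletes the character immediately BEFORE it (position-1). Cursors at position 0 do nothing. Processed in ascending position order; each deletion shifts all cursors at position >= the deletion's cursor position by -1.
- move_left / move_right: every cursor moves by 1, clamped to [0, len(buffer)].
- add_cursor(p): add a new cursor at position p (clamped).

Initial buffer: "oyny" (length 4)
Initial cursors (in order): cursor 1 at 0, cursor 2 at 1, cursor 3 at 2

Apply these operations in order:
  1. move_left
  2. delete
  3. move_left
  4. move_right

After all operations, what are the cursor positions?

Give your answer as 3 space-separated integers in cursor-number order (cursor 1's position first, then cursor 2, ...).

Answer: 1 1 1

Derivation:
After op 1 (move_left): buffer="oyny" (len 4), cursors c1@0 c2@0 c3@1, authorship ....
After op 2 (delete): buffer="yny" (len 3), cursors c1@0 c2@0 c3@0, authorship ...
After op 3 (move_left): buffer="yny" (len 3), cursors c1@0 c2@0 c3@0, authorship ...
After op 4 (move_right): buffer="yny" (len 3), cursors c1@1 c2@1 c3@1, authorship ...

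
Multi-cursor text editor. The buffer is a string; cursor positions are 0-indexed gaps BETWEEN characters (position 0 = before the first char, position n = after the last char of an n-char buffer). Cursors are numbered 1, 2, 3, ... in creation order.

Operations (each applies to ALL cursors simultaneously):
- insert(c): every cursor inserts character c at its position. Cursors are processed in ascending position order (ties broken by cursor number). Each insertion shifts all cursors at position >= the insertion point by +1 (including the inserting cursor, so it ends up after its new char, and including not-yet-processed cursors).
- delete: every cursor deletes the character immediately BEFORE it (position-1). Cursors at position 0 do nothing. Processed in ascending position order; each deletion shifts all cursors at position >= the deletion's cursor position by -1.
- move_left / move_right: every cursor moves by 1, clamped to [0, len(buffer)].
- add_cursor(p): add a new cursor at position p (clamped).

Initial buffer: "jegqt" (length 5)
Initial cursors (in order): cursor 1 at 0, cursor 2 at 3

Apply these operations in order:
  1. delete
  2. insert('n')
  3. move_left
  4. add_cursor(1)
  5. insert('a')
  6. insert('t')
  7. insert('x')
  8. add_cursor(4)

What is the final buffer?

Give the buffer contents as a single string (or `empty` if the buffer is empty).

After op 1 (delete): buffer="jeqt" (len 4), cursors c1@0 c2@2, authorship ....
After op 2 (insert('n')): buffer="njenqt" (len 6), cursors c1@1 c2@4, authorship 1..2..
After op 3 (move_left): buffer="njenqt" (len 6), cursors c1@0 c2@3, authorship 1..2..
After op 4 (add_cursor(1)): buffer="njenqt" (len 6), cursors c1@0 c3@1 c2@3, authorship 1..2..
After op 5 (insert('a')): buffer="anajeanqt" (len 9), cursors c1@1 c3@3 c2@6, authorship 113..22..
After op 6 (insert('t')): buffer="atnatjeatnqt" (len 12), cursors c1@2 c3@5 c2@9, authorship 11133..222..
After op 7 (insert('x')): buffer="atxnatxjeatxnqt" (len 15), cursors c1@3 c3@7 c2@12, authorship 1111333..2222..
After op 8 (add_cursor(4)): buffer="atxnatxjeatxnqt" (len 15), cursors c1@3 c4@4 c3@7 c2@12, authorship 1111333..2222..

Answer: atxnatxjeatxnqt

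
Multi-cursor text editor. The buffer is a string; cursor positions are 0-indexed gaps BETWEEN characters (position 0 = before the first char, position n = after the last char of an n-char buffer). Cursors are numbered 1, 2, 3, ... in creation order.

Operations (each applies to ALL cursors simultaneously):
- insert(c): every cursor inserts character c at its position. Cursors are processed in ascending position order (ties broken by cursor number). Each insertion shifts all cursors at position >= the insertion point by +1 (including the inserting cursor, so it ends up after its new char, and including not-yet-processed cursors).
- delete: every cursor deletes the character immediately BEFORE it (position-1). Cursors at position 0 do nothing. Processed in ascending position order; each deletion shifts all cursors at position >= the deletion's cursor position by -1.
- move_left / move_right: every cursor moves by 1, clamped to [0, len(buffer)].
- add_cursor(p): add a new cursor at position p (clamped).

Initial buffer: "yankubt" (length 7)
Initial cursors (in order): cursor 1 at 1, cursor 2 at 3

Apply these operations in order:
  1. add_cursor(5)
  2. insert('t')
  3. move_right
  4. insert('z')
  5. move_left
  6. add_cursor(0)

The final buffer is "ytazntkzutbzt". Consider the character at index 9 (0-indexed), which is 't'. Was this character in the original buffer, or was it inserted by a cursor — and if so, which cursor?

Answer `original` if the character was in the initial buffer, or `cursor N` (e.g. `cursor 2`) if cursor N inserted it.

After op 1 (add_cursor(5)): buffer="yankubt" (len 7), cursors c1@1 c2@3 c3@5, authorship .......
After op 2 (insert('t')): buffer="ytantkutbt" (len 10), cursors c1@2 c2@5 c3@8, authorship .1..2..3..
After op 3 (move_right): buffer="ytantkutbt" (len 10), cursors c1@3 c2@6 c3@9, authorship .1..2..3..
After op 4 (insert('z')): buffer="ytazntkzutbzt" (len 13), cursors c1@4 c2@8 c3@12, authorship .1.1.2.2.3.3.
After op 5 (move_left): buffer="ytazntkzutbzt" (len 13), cursors c1@3 c2@7 c3@11, authorship .1.1.2.2.3.3.
After op 6 (add_cursor(0)): buffer="ytazntkzutbzt" (len 13), cursors c4@0 c1@3 c2@7 c3@11, authorship .1.1.2.2.3.3.
Authorship (.=original, N=cursor N): . 1 . 1 . 2 . 2 . 3 . 3 .
Index 9: author = 3

Answer: cursor 3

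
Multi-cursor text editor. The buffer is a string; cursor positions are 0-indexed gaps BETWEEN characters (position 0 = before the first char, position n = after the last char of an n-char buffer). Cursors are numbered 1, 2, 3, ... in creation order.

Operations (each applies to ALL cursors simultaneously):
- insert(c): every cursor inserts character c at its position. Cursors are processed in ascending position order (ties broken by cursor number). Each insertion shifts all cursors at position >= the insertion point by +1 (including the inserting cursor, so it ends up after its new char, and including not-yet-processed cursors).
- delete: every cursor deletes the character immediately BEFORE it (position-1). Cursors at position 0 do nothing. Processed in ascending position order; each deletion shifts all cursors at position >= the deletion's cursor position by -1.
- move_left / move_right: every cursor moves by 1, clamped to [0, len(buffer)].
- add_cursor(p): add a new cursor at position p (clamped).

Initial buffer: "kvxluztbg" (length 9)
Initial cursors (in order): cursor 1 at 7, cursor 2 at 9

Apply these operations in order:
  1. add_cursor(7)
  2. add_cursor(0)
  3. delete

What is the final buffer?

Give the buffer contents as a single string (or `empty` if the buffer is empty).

Answer: kvxlub

Derivation:
After op 1 (add_cursor(7)): buffer="kvxluztbg" (len 9), cursors c1@7 c3@7 c2@9, authorship .........
After op 2 (add_cursor(0)): buffer="kvxluztbg" (len 9), cursors c4@0 c1@7 c3@7 c2@9, authorship .........
After op 3 (delete): buffer="kvxlub" (len 6), cursors c4@0 c1@5 c3@5 c2@6, authorship ......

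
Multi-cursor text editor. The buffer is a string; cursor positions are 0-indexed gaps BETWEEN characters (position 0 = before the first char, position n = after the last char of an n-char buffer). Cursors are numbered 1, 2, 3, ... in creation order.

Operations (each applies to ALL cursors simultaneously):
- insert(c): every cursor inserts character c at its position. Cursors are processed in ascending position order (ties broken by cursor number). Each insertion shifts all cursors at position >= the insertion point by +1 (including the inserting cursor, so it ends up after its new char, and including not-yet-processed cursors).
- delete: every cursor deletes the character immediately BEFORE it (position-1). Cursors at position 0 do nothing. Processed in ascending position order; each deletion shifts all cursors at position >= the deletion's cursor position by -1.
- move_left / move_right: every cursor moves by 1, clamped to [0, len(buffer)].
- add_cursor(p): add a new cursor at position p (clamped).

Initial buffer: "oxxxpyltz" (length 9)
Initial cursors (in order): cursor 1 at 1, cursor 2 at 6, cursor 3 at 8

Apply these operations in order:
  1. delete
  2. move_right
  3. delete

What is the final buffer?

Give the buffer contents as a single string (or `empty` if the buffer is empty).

Answer: xxp

Derivation:
After op 1 (delete): buffer="xxxplz" (len 6), cursors c1@0 c2@4 c3@5, authorship ......
After op 2 (move_right): buffer="xxxplz" (len 6), cursors c1@1 c2@5 c3@6, authorship ......
After op 3 (delete): buffer="xxp" (len 3), cursors c1@0 c2@3 c3@3, authorship ...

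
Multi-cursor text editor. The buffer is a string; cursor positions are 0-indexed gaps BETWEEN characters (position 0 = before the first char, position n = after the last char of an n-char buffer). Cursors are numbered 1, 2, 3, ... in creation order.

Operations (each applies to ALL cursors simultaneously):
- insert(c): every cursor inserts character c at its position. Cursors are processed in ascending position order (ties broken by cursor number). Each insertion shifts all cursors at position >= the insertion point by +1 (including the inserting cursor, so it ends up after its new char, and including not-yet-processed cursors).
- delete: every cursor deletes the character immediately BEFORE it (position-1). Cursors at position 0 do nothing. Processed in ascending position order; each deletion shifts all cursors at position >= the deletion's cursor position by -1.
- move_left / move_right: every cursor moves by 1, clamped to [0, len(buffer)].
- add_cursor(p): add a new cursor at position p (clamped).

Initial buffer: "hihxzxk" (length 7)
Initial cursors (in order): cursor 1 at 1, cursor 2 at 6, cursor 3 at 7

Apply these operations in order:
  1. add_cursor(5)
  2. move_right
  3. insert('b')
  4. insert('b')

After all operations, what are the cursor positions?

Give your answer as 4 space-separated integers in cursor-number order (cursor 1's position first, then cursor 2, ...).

After op 1 (add_cursor(5)): buffer="hihxzxk" (len 7), cursors c1@1 c4@5 c2@6 c3@7, authorship .......
After op 2 (move_right): buffer="hihxzxk" (len 7), cursors c1@2 c4@6 c2@7 c3@7, authorship .......
After op 3 (insert('b')): buffer="hibhxzxbkbb" (len 11), cursors c1@3 c4@8 c2@11 c3@11, authorship ..1....4.23
After op 4 (insert('b')): buffer="hibbhxzxbbkbbbb" (len 15), cursors c1@4 c4@10 c2@15 c3@15, authorship ..11....44.2323

Answer: 4 15 15 10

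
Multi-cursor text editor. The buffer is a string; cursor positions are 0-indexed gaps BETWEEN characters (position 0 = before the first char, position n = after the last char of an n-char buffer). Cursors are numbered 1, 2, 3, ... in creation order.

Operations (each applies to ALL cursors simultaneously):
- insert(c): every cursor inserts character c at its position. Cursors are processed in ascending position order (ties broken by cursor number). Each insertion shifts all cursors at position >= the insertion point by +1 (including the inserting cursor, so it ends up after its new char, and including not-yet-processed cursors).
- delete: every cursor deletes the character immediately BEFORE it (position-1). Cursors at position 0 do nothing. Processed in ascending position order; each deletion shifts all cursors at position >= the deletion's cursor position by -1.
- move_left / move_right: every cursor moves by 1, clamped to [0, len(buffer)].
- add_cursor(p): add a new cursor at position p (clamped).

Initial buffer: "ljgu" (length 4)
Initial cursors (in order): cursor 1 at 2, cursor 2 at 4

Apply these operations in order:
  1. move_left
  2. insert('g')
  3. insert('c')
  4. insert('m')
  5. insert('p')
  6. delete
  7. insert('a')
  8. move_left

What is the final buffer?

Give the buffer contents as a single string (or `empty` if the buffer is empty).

Answer: lgcmajggcmau

Derivation:
After op 1 (move_left): buffer="ljgu" (len 4), cursors c1@1 c2@3, authorship ....
After op 2 (insert('g')): buffer="lgjggu" (len 6), cursors c1@2 c2@5, authorship .1..2.
After op 3 (insert('c')): buffer="lgcjggcu" (len 8), cursors c1@3 c2@7, authorship .11..22.
After op 4 (insert('m')): buffer="lgcmjggcmu" (len 10), cursors c1@4 c2@9, authorship .111..222.
After op 5 (insert('p')): buffer="lgcmpjggcmpu" (len 12), cursors c1@5 c2@11, authorship .1111..2222.
After op 6 (delete): buffer="lgcmjggcmu" (len 10), cursors c1@4 c2@9, authorship .111..222.
After op 7 (insert('a')): buffer="lgcmajggcmau" (len 12), cursors c1@5 c2@11, authorship .1111..2222.
After op 8 (move_left): buffer="lgcmajggcmau" (len 12), cursors c1@4 c2@10, authorship .1111..2222.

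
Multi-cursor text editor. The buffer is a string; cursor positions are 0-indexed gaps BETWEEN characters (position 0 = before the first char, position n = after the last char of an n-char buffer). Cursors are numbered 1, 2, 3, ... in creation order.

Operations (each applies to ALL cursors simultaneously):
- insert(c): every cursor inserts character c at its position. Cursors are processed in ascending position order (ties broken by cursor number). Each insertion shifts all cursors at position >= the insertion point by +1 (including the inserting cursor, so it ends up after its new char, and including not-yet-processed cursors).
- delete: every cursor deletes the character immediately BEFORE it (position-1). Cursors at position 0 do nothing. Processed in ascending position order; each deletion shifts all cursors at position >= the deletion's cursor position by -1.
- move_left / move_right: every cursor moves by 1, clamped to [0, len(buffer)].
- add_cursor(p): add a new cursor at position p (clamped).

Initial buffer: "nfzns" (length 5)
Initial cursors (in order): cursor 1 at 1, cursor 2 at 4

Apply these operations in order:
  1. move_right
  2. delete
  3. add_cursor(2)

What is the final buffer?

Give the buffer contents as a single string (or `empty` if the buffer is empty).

Answer: nzn

Derivation:
After op 1 (move_right): buffer="nfzns" (len 5), cursors c1@2 c2@5, authorship .....
After op 2 (delete): buffer="nzn" (len 3), cursors c1@1 c2@3, authorship ...
After op 3 (add_cursor(2)): buffer="nzn" (len 3), cursors c1@1 c3@2 c2@3, authorship ...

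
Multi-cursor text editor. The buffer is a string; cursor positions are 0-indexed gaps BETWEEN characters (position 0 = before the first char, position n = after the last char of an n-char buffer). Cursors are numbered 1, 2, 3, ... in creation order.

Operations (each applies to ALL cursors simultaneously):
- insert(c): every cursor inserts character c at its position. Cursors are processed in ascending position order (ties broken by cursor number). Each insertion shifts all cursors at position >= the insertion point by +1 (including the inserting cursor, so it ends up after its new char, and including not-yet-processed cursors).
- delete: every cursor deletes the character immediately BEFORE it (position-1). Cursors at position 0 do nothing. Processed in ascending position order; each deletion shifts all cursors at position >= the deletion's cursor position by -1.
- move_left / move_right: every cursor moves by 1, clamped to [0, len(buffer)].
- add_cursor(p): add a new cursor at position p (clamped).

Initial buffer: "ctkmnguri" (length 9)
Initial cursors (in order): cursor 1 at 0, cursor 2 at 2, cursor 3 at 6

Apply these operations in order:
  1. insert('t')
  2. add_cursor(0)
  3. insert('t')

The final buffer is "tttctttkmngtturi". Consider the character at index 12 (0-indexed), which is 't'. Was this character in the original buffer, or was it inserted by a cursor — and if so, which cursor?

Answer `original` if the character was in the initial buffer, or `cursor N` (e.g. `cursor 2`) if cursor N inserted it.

Answer: cursor 3

Derivation:
After op 1 (insert('t')): buffer="tcttkmngturi" (len 12), cursors c1@1 c2@4 c3@9, authorship 1..2....3...
After op 2 (add_cursor(0)): buffer="tcttkmngturi" (len 12), cursors c4@0 c1@1 c2@4 c3@9, authorship 1..2....3...
After op 3 (insert('t')): buffer="tttctttkmngtturi" (len 16), cursors c4@1 c1@3 c2@7 c3@13, authorship 411..22....33...
Authorship (.=original, N=cursor N): 4 1 1 . . 2 2 . . . . 3 3 . . .
Index 12: author = 3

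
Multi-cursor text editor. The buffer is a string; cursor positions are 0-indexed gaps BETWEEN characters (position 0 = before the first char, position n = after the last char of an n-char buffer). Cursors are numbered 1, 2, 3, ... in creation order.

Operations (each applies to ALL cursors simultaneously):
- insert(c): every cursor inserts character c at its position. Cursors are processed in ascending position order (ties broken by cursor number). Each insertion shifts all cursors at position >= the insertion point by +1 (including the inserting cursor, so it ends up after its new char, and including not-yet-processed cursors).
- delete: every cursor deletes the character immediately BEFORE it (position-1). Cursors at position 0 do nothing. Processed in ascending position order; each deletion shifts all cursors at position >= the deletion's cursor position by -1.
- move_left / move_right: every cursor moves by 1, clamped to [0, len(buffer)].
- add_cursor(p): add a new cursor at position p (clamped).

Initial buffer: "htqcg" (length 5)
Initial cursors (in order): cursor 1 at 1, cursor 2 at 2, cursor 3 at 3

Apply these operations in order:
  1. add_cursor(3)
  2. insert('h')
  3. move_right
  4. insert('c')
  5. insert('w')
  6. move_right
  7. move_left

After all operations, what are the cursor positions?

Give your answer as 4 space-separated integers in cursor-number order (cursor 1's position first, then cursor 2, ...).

After op 1 (add_cursor(3)): buffer="htqcg" (len 5), cursors c1@1 c2@2 c3@3 c4@3, authorship .....
After op 2 (insert('h')): buffer="hhthqhhcg" (len 9), cursors c1@2 c2@4 c3@7 c4@7, authorship .1.2.34..
After op 3 (move_right): buffer="hhthqhhcg" (len 9), cursors c1@3 c2@5 c3@8 c4@8, authorship .1.2.34..
After op 4 (insert('c')): buffer="hhtchqchhcccg" (len 13), cursors c1@4 c2@7 c3@12 c4@12, authorship .1.12.234.34.
After op 5 (insert('w')): buffer="hhtcwhqcwhhcccwwg" (len 17), cursors c1@5 c2@9 c3@16 c4@16, authorship .1.112.2234.3434.
After op 6 (move_right): buffer="hhtcwhqcwhhcccwwg" (len 17), cursors c1@6 c2@10 c3@17 c4@17, authorship .1.112.2234.3434.
After op 7 (move_left): buffer="hhtcwhqcwhhcccwwg" (len 17), cursors c1@5 c2@9 c3@16 c4@16, authorship .1.112.2234.3434.

Answer: 5 9 16 16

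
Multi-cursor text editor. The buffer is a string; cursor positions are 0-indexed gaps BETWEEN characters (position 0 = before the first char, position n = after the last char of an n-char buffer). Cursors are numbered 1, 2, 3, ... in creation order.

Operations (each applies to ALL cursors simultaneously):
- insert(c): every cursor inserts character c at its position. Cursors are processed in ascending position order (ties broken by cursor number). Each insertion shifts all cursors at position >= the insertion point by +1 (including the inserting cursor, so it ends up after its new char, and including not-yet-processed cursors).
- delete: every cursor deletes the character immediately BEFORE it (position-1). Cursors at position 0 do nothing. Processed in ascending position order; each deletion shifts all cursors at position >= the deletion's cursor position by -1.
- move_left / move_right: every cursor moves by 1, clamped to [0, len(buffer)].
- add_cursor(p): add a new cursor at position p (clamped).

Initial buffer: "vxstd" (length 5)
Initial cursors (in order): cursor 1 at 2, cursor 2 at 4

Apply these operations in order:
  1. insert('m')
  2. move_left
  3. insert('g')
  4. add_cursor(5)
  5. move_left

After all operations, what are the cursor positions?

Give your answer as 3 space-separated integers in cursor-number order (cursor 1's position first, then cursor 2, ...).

Answer: 2 6 4

Derivation:
After op 1 (insert('m')): buffer="vxmstmd" (len 7), cursors c1@3 c2@6, authorship ..1..2.
After op 2 (move_left): buffer="vxmstmd" (len 7), cursors c1@2 c2@5, authorship ..1..2.
After op 3 (insert('g')): buffer="vxgmstgmd" (len 9), cursors c1@3 c2@7, authorship ..11..22.
After op 4 (add_cursor(5)): buffer="vxgmstgmd" (len 9), cursors c1@3 c3@5 c2@7, authorship ..11..22.
After op 5 (move_left): buffer="vxgmstgmd" (len 9), cursors c1@2 c3@4 c2@6, authorship ..11..22.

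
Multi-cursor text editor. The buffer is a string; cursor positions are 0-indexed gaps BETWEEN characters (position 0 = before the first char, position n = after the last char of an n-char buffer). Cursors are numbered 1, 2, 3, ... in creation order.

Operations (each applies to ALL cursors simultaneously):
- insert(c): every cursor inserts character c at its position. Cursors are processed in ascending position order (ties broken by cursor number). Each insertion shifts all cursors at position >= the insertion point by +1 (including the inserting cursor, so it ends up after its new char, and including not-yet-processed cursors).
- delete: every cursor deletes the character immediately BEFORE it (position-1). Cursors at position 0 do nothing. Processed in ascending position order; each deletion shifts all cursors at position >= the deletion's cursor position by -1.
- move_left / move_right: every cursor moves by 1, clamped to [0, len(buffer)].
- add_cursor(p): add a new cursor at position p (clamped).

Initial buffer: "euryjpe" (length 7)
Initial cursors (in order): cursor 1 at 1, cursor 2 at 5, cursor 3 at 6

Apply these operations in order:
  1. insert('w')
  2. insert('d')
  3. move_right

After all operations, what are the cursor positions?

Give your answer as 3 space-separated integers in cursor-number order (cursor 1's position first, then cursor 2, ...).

Answer: 4 10 13

Derivation:
After op 1 (insert('w')): buffer="ewuryjwpwe" (len 10), cursors c1@2 c2@7 c3@9, authorship .1....2.3.
After op 2 (insert('d')): buffer="ewduryjwdpwde" (len 13), cursors c1@3 c2@9 c3@12, authorship .11....22.33.
After op 3 (move_right): buffer="ewduryjwdpwde" (len 13), cursors c1@4 c2@10 c3@13, authorship .11....22.33.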